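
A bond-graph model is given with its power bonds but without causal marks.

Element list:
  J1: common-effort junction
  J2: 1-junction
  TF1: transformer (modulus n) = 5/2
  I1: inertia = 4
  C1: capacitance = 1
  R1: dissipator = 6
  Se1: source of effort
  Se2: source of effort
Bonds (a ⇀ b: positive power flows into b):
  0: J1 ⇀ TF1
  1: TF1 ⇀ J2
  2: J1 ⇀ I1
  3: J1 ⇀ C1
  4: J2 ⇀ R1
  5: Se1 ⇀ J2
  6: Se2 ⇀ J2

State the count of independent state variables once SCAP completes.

#5 |J2  (source Se1 imposes e)
#6 |J2  (Se2 fixes effort; stroke away)
#2 |I1  (I1 integral (f out))
#3 |J1  (C1 integral (e out))
#0 |TF1  (J1 effort already set via bond 3)
#1 |J2  (TF1 one-in-one-out from 0)
#4 |R1  (closing 1-jn rule on J2)

2  (C1, I1 all integral)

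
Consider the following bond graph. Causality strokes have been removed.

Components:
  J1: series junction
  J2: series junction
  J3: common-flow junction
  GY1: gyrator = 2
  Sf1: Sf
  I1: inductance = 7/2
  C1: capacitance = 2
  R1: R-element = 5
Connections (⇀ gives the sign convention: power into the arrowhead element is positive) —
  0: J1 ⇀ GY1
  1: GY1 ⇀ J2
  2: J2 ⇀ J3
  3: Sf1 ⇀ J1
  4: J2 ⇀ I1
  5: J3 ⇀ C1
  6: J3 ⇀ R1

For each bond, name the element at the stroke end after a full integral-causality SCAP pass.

#0 →J1
#1 →J2
#2 →J2
#3 →Sf1
#4 →I1
#5 →J3
#6 →J3

b3 stroke at Sf1  (Sf1: flow source, stroke at near end)
b0 stroke at J1  (J1 flow already set via bond 3)
b1 stroke at J2  (GY1: gyrator matches bond 0)
b4 stroke at I1  (I1: I, integral causality)
b2 stroke at J2  (J2 flow already set via bond 4)
b5 stroke at J3  (J3: bond 2 brought flow, rest push out)
b6 stroke at J3  (common-f at J3 fixed by 2)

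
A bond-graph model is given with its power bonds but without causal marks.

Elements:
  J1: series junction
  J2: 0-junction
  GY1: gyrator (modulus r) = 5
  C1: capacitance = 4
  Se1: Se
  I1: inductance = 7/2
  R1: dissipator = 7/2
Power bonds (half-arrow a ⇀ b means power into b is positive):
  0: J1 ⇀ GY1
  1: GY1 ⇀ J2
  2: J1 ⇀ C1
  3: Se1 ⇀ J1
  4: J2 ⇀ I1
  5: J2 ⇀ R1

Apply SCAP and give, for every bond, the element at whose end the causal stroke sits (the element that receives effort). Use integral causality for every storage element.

#3 |J1  (Se1 fixes effort; stroke away)
#2 |J1  (C1 integral (e out))
#0 |GY1  (J1: last free bond brings flow in)
#1 |GY1  (GY GY1: same side as bond 0)
#4 |I1  (I1 outputs flow p/I1)
#5 |J2  (only one effort-in slot at J2)

b0 stroke at GY1
b1 stroke at GY1
b2 stroke at J1
b3 stroke at J1
b4 stroke at I1
b5 stroke at J2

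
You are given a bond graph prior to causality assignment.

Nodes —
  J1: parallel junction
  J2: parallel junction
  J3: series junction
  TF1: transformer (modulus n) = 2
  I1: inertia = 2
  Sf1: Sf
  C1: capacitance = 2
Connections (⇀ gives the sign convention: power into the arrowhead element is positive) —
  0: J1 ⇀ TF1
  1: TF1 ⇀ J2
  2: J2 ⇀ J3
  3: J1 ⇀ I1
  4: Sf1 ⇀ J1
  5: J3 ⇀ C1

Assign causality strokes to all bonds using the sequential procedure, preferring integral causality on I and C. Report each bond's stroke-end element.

#0 stroke at J1
#1 stroke at TF1
#2 stroke at J2
#3 stroke at I1
#4 stroke at Sf1
#5 stroke at J3

bond 4 stroke→Sf1  (Sf1: flow source, stroke at near end)
bond 3 stroke→I1  (I1 outputs flow p/I1)
bond 0 stroke→J1  (only one effort-in slot at J1)
bond 1 stroke→TF1  (through TF1, causality passes straight; one stroke at TF1)
bond 2 stroke→J2  (J2 needs exactly one e-in)
bond 5 stroke→J3  (common-f at J3 fixed by 2)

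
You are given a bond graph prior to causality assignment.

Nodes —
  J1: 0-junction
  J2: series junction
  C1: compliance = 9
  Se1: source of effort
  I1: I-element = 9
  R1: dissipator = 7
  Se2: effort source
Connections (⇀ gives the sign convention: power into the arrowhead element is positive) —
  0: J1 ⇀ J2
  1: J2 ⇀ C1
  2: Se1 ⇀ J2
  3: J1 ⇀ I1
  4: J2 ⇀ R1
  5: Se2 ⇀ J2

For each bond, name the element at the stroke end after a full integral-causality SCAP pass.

b2 |J2  (Se1 (Se) sets effort on bond)
b5 |J2  (Se2 fixes effort; stroke away)
b1 |J2  (C1: C, integral causality)
b3 |I1  (prefer integral on I1)
b0 |J1  (J1: last free bond brings effort in)
b4 |J2  (1-jn J2 has f-setter on 0)

b0 stroke at J1
b1 stroke at J2
b2 stroke at J2
b3 stroke at I1
b4 stroke at J2
b5 stroke at J2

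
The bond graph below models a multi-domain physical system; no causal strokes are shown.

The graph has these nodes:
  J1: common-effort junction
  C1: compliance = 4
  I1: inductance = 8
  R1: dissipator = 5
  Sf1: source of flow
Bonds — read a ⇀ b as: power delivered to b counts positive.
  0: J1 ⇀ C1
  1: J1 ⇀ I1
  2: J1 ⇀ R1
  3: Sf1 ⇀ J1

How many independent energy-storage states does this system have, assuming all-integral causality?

2  (C1, I1 all integral)

bond 3 →Sf1  (Sf1 (Sf) sets flow on bond)
bond 0 →J1  (prefer integral on C1)
bond 1 →I1  (J1 effort already set via bond 0)
bond 2 →R1  (common-e at J1 fixed by 0)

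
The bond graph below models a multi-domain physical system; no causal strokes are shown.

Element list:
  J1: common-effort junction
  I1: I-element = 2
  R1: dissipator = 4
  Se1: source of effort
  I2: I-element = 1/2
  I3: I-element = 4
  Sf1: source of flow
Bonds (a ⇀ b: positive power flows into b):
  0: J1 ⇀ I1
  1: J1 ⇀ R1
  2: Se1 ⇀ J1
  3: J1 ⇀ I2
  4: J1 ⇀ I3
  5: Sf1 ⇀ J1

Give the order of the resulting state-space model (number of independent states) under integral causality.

3  (I1, I2, I3 all integral)

bond 2 |J1  (Se1 (Se) sets effort on bond)
bond 5 |Sf1  (Sf1: flow source, stroke at near end)
bond 0 |I1  (J1 effort already set via bond 2)
bond 1 |R1  (J1 effort already set via bond 2)
bond 3 |I2  (J1 effort already set via bond 2)
bond 4 |I3  (J1 effort already set via bond 2)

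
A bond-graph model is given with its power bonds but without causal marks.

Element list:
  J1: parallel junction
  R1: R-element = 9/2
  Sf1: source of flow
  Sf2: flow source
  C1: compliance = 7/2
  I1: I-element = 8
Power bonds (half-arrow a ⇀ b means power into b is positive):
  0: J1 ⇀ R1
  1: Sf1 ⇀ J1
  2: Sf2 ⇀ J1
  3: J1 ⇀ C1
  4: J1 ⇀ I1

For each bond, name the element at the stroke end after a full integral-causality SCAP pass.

β1 |Sf1  (Sf1: flow source, stroke at near end)
β2 |Sf2  (Sf2 fixes flow; stroke at Sf2)
β3 |J1  (C1: C, integral causality)
β0 |R1  (0-jn J1 has e-setter on 3)
β4 |I1  (J1: bond 3 brought effort, rest push out)

#0 →R1
#1 →Sf1
#2 →Sf2
#3 →J1
#4 →I1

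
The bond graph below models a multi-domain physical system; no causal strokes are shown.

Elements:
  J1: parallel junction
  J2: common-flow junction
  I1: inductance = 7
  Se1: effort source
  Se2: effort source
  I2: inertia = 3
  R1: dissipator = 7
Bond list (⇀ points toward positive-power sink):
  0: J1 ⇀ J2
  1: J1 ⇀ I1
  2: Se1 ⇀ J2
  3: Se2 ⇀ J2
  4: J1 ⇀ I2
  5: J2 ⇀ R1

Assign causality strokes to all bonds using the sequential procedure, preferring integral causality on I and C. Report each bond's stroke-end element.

b2 |J2  (Se1 fixes effort; stroke away)
b3 |J2  (Se2 fixes effort; stroke away)
b1 |I1  (I1 integral (f out))
b4 |I2  (I2 outputs flow p/I2)
b0 |J1  (only one effort-in slot at J1)
b5 |J2  (1-jn J2 has f-setter on 0)

bond 0 →J1
bond 1 →I1
bond 2 →J2
bond 3 →J2
bond 4 →I2
bond 5 →J2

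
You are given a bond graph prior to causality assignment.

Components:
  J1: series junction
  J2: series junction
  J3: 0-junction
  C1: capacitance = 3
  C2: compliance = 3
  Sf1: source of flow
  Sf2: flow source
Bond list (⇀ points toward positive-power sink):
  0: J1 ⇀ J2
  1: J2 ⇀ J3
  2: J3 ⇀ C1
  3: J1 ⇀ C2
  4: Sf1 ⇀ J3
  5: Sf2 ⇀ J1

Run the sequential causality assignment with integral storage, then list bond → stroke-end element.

β4 →Sf1  (Sf1 fixes flow; stroke at Sf1)
β5 →Sf2  (Sf2 fixes flow; stroke at Sf2)
β0 →J1  (J1: bond 5 brought flow, rest push out)
β3 →J1  (common-f at J1 fixed by 5)
β1 →J2  (1-jn J2 has f-setter on 0)
β2 →J3  (J3 needs exactly one e-in)

bond 0 stroke→J1
bond 1 stroke→J2
bond 2 stroke→J3
bond 3 stroke→J1
bond 4 stroke→Sf1
bond 5 stroke→Sf2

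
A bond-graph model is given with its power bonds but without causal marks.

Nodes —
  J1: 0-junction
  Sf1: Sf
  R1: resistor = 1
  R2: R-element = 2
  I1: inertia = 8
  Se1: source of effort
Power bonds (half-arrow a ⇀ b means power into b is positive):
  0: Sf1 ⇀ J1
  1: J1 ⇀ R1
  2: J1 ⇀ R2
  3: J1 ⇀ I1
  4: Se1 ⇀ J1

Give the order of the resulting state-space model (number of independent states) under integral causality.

1  (I1 all integral)

β0 |Sf1  (source Sf1 imposes f)
β4 |J1  (Se1 fixes effort; stroke away)
β1 |R1  (common-e at J1 fixed by 4)
β2 |R2  (0-jn J1 has e-setter on 4)
β3 |I1  (J1 effort already set via bond 4)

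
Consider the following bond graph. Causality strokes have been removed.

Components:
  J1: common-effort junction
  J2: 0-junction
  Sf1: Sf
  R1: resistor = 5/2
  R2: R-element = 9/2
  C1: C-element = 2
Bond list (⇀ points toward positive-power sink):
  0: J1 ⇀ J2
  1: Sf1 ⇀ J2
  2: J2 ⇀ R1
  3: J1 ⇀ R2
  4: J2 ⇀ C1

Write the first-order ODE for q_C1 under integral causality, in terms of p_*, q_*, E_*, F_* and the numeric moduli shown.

b1 stroke at Sf1  (Sf1 (Sf) sets flow on bond)
b4 stroke at J2  (C1 outputs effort q/C1)
b0 stroke at J1  (common-e at J2 fixed by 4)
b2 stroke at R1  (0-jn J2 has e-setter on 4)
b3 stroke at R2  (0-jn J1 has e-setter on 0)

dq_C1/dt = F_Sf1 - 14*q_C1/45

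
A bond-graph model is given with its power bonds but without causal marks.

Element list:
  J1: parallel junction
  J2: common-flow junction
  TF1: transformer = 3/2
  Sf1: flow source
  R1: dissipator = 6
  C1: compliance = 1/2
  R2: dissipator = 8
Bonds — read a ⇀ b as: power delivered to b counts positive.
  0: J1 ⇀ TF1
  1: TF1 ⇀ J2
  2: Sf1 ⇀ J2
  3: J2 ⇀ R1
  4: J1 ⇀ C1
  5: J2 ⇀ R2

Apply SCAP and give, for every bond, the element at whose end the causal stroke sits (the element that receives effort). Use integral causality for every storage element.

β0 stroke at TF1
β1 stroke at J2
β2 stroke at Sf1
β3 stroke at J2
β4 stroke at J1
β5 stroke at J2

β2 stroke at Sf1  (source Sf1 imposes f)
β1 stroke at J2  (1-jn J2 has f-setter on 2)
β3 stroke at J2  (J2 flow already set via bond 2)
β5 stroke at J2  (J2: bond 2 brought flow, rest push out)
β0 stroke at TF1  (through TF1, causality passes straight; one stroke at TF1)
β4 stroke at J1  (only one effort-in slot at J1)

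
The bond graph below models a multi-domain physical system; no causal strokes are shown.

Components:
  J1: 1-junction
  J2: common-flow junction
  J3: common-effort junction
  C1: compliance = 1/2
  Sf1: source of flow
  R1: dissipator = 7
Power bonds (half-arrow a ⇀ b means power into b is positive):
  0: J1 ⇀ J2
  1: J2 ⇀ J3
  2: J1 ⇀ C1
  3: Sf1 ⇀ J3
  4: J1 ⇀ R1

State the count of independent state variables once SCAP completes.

1  (C1 all integral)

bond 3 stroke→Sf1  (Sf1: flow source, stroke at near end)
bond 1 stroke→J3  (J3 needs exactly one e-in)
bond 0 stroke→J2  (J2 flow already set via bond 1)
bond 2 stroke→J1  (J1: bond 0 brought flow, rest push out)
bond 4 stroke→J1  (J1 flow already set via bond 0)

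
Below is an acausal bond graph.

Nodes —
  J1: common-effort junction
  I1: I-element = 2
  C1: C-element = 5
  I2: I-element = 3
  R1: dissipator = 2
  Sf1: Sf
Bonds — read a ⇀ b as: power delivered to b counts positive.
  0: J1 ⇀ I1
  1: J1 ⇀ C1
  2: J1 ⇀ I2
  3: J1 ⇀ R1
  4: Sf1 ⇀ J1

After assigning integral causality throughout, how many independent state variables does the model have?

3  (C1, I1, I2 all integral)

#4 →Sf1  (Sf1 fixes flow; stroke at Sf1)
#0 →I1  (I1: I, integral causality)
#1 →J1  (prefer integral on C1)
#2 →I2  (0-jn J1 has e-setter on 1)
#3 →R1  (J1: bond 1 brought effort, rest push out)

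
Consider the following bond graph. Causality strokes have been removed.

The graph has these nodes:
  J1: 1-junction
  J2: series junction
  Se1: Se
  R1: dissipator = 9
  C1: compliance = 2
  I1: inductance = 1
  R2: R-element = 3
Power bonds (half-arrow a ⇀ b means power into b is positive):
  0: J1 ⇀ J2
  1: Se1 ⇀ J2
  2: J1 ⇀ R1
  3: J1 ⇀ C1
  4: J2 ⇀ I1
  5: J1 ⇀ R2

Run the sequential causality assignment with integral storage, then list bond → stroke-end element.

#0 →J2
#1 →J2
#2 →J1
#3 →J1
#4 →I1
#5 →J1

bond 1 stroke at J2  (source Se1 imposes e)
bond 3 stroke at J1  (C1 outputs effort q/C1)
bond 4 stroke at I1  (I1 outputs flow p/I1)
bond 0 stroke at J2  (J2 flow already set via bond 4)
bond 2 stroke at J1  (J1: bond 0 brought flow, rest push out)
bond 5 stroke at J1  (J1: bond 0 brought flow, rest push out)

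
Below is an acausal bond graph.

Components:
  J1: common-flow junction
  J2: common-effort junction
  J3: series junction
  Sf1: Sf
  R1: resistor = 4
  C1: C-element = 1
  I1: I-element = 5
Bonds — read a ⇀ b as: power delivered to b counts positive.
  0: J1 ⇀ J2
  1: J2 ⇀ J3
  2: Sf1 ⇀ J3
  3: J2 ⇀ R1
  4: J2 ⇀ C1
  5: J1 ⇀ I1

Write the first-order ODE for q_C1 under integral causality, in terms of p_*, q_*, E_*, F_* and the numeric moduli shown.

dq_C1/dt = -F_Sf1 + p_I1/5 - q_C1/4

bond 2 |Sf1  (Sf1 fixes flow; stroke at Sf1)
bond 1 |J3  (common-f at J3 fixed by 2)
bond 4 |J2  (C1 outputs effort q/C1)
bond 0 |J1  (J2: bond 4 brought effort, rest push out)
bond 3 |R1  (J2: bond 4 brought effort, rest push out)
bond 5 |I1  (only one flow-in slot at J1)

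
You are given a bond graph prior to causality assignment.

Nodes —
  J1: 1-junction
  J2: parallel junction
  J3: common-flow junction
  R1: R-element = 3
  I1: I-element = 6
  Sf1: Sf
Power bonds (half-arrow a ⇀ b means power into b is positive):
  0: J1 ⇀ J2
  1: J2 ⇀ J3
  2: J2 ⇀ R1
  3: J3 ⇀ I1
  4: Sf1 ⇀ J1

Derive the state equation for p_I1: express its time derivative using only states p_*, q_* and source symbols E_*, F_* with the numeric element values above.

b4 stroke at Sf1  (source Sf1 imposes f)
b0 stroke at J1  (common-f at J1 fixed by 4)
b3 stroke at I1  (I1: I, integral causality)
b1 stroke at J3  (common-f at J3 fixed by 3)
b2 stroke at J2  (closing 0-jn rule on J2)

dp_I1/dt = 3*F_Sf1 - p_I1/2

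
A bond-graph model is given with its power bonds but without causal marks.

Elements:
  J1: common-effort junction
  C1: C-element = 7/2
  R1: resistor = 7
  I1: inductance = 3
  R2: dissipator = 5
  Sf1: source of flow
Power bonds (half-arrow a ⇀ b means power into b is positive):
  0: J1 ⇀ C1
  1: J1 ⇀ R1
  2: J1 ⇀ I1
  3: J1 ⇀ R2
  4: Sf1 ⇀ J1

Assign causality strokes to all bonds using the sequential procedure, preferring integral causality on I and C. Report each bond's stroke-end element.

#0 |J1
#1 |R1
#2 |I1
#3 |R2
#4 |Sf1

bond 4 |Sf1  (Sf1: flow source, stroke at near end)
bond 0 |J1  (C1: C, integral causality)
bond 1 |R1  (J1 effort already set via bond 0)
bond 2 |I1  (J1 effort already set via bond 0)
bond 3 |R2  (J1: bond 0 brought effort, rest push out)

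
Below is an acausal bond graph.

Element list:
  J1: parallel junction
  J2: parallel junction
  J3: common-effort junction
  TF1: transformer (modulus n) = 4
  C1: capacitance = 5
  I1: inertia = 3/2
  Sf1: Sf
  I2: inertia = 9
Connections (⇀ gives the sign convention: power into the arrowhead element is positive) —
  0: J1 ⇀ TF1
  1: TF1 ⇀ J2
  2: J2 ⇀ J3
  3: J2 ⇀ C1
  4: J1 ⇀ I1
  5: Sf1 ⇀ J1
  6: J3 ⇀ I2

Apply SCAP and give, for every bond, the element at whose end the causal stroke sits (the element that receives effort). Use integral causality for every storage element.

b0 stroke at J1
b1 stroke at TF1
b2 stroke at J3
b3 stroke at J2
b4 stroke at I1
b5 stroke at Sf1
b6 stroke at I2

bond 5 →Sf1  (Sf1: flow source, stroke at near end)
bond 3 →J2  (C1 integral (e out))
bond 1 →TF1  (J2: bond 3 brought effort, rest push out)
bond 2 →J3  (J2 effort already set via bond 3)
bond 6 →I2  (common-e at J3 fixed by 2)
bond 0 →J1  (TF1: transformer flips bond 1)
bond 4 →I1  (0-jn J1 has e-setter on 0)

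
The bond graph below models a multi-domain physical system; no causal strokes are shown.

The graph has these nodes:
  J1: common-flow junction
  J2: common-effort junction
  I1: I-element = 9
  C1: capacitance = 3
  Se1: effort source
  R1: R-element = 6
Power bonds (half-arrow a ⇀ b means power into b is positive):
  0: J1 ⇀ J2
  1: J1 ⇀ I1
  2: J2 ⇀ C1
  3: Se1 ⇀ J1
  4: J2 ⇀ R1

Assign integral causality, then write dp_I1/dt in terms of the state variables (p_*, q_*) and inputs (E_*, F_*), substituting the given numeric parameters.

dp_I1/dt = E_Se1 - q_C1/3

β3 stroke at J1  (source Se1 imposes e)
β1 stroke at I1  (prefer integral on I1)
β0 stroke at J1  (J1: bond 1 brought flow, rest push out)
β2 stroke at J2  (C1 outputs effort q/C1)
β4 stroke at R1  (J2: bond 2 brought effort, rest push out)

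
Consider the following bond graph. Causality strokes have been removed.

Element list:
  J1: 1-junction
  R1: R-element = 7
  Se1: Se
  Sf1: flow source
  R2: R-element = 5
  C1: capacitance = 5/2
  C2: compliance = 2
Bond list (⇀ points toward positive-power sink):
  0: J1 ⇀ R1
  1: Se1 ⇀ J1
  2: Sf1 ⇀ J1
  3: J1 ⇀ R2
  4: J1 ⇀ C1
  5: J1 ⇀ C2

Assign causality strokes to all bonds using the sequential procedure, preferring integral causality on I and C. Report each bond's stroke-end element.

b0 |J1
b1 |J1
b2 |Sf1
b3 |J1
b4 |J1
b5 |J1

bond 1 stroke→J1  (Se1 fixes effort; stroke away)
bond 2 stroke→Sf1  (Sf1 fixes flow; stroke at Sf1)
bond 0 stroke→J1  (common-f at J1 fixed by 2)
bond 3 stroke→J1  (J1 flow already set via bond 2)
bond 4 stroke→J1  (common-f at J1 fixed by 2)
bond 5 stroke→J1  (1-jn J1 has f-setter on 2)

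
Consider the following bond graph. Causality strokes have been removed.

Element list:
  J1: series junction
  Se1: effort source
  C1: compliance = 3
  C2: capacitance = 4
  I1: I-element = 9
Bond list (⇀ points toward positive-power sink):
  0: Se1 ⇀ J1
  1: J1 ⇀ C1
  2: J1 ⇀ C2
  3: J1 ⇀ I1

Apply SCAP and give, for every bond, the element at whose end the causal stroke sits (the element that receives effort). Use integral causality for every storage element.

b0 stroke at J1
b1 stroke at J1
b2 stroke at J1
b3 stroke at I1

b0 stroke→J1  (Se1 fixes effort; stroke away)
b1 stroke→J1  (C1 outputs effort q/C1)
b2 stroke→J1  (C2 outputs effort q/C2)
b3 stroke→I1  (closing 1-jn rule on J1)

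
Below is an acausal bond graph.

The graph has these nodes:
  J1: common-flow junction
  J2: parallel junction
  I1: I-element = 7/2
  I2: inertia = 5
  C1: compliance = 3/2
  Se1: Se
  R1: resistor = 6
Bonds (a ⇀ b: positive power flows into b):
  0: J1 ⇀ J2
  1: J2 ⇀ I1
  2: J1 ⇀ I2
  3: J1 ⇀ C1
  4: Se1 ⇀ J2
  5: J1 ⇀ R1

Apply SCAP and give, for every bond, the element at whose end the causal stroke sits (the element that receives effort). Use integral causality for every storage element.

b0 |J1
b1 |I1
b2 |I2
b3 |J1
b4 |J2
b5 |J1

bond 4 stroke at J2  (Se1: effort source, stroke at far end)
bond 0 stroke at J1  (0-jn J2 has e-setter on 4)
bond 1 stroke at I1  (J2 effort already set via bond 4)
bond 2 stroke at I2  (prefer integral on I2)
bond 3 stroke at J1  (1-jn J1 has f-setter on 2)
bond 5 stroke at J1  (J1: bond 2 brought flow, rest push out)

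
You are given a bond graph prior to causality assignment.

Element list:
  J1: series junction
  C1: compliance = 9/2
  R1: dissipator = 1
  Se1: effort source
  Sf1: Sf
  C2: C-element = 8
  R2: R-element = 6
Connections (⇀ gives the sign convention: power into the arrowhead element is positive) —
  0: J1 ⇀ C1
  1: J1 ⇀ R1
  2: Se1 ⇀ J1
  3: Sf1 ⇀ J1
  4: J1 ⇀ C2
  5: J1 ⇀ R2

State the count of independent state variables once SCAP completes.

b2 |J1  (Se1 (Se) sets effort on bond)
b3 |Sf1  (source Sf1 imposes f)
b0 |J1  (1-jn J1 has f-setter on 3)
b1 |J1  (common-f at J1 fixed by 3)
b4 |J1  (J1: bond 3 brought flow, rest push out)
b5 |J1  (common-f at J1 fixed by 3)

2  (C1, C2 all integral)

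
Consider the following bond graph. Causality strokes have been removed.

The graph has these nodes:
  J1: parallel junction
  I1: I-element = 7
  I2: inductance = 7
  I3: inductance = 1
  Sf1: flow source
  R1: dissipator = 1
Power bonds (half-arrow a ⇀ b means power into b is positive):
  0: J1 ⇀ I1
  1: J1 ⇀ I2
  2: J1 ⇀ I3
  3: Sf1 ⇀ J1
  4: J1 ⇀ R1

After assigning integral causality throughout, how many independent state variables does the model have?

3  (I1, I2, I3 all integral)

#3 →Sf1  (Sf1: flow source, stroke at near end)
#0 →I1  (I1 integral (f out))
#1 →I2  (prefer integral on I2)
#2 →I3  (I3 outputs flow p/I3)
#4 →J1  (J1 needs exactly one e-in)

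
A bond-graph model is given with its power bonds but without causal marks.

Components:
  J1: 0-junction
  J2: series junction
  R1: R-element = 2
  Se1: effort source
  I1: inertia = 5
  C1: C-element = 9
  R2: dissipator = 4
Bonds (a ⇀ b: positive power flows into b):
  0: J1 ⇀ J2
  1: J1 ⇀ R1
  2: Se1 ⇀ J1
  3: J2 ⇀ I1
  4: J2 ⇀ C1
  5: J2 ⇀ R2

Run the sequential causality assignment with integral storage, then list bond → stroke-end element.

β0 →J2
β1 →R1
β2 →J1
β3 →I1
β4 →J2
β5 →J2

β2 →J1  (Se1 (Se) sets effort on bond)
β0 →J2  (common-e at J1 fixed by 2)
β1 →R1  (J1: bond 2 brought effort, rest push out)
β3 →I1  (I1: I, integral causality)
β4 →J2  (1-jn J2 has f-setter on 3)
β5 →J2  (J2: bond 3 brought flow, rest push out)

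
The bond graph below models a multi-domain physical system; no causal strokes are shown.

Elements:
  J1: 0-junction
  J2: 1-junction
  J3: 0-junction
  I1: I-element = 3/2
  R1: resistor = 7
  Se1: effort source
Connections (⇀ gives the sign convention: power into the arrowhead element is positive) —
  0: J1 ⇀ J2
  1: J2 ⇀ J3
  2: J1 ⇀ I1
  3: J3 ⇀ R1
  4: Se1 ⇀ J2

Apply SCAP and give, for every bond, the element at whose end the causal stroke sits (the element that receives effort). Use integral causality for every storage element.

#4 stroke at J2  (Se1 (Se) sets effort on bond)
#2 stroke at I1  (prefer integral on I1)
#0 stroke at J1  (only one effort-in slot at J1)
#1 stroke at J2  (J2: bond 0 brought flow, rest push out)
#3 stroke at J3  (J3: last free bond brings effort in)

#0 →J1
#1 →J2
#2 →I1
#3 →J3
#4 →J2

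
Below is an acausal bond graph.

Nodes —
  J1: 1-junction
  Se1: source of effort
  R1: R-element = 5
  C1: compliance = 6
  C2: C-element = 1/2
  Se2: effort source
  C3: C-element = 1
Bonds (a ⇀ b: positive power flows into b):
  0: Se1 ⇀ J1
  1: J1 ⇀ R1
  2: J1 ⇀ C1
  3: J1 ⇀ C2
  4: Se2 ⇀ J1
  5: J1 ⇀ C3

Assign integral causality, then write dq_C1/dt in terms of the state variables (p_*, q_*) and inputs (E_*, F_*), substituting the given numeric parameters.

dq_C1/dt = E_Se1/5 + E_Se2/5 - q_C1/30 - 2*q_C2/5 - q_C3/5

bond 0 →J1  (source Se1 imposes e)
bond 4 →J1  (source Se2 imposes e)
bond 2 →J1  (C1 integral (e out))
bond 3 →J1  (prefer integral on C2)
bond 5 →J1  (C3: C, integral causality)
bond 1 →R1  (J1 needs exactly one f-in)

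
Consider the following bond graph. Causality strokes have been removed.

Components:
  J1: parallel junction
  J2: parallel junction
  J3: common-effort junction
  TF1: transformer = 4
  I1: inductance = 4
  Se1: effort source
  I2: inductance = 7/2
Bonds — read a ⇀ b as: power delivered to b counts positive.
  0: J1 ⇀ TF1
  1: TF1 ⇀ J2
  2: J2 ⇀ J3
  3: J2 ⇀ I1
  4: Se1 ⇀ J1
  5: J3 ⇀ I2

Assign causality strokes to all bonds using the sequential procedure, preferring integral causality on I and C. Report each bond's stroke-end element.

β4 stroke at J1  (Se1 fixes effort; stroke away)
β0 stroke at TF1  (J1 effort already set via bond 4)
β1 stroke at J2  (TF TF1: opposite of bond 0)
β2 stroke at J3  (common-e at J2 fixed by 1)
β3 stroke at I1  (J2: bond 1 brought effort, rest push out)
β5 stroke at I2  (J3 effort already set via bond 2)

β0 stroke→TF1
β1 stroke→J2
β2 stroke→J3
β3 stroke→I1
β4 stroke→J1
β5 stroke→I2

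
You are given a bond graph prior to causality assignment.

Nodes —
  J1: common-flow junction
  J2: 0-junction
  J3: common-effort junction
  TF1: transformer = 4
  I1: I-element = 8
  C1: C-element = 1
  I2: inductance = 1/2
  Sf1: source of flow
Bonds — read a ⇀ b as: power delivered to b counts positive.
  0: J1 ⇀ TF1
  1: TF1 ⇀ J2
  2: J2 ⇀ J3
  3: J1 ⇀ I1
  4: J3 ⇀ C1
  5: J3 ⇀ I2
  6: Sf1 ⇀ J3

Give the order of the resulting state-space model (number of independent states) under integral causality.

b6 stroke→Sf1  (Sf1: flow source, stroke at near end)
b3 stroke→I1  (I1: I, integral causality)
b0 stroke→J1  (common-f at J1 fixed by 3)
b1 stroke→TF1  (TF1 one-in-one-out from 0)
b2 stroke→J2  (J2 needs exactly one e-in)
b4 stroke→J3  (prefer integral on C1)
b5 stroke→I2  (J3: bond 4 brought effort, rest push out)

3  (C1, I1, I2 all integral)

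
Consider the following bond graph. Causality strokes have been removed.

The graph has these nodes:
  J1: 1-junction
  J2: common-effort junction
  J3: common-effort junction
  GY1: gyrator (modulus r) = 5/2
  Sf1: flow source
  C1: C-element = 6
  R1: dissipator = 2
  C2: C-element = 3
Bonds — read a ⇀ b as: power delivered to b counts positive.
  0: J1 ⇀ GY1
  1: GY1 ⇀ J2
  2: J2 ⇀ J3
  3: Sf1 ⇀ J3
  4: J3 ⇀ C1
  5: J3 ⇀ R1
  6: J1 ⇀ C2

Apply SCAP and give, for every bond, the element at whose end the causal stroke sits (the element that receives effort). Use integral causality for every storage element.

bond 0 →GY1
bond 1 →GY1
bond 2 →J2
bond 3 →Sf1
bond 4 →J3
bond 5 →R1
bond 6 →J1

#3 |Sf1  (source Sf1 imposes f)
#4 |J3  (C1: C, integral causality)
#2 |J2  (J3 effort already set via bond 4)
#5 |R1  (J3 effort already set via bond 4)
#1 |GY1  (J2 effort already set via bond 2)
#0 |GY1  (GY1: gyrator matches bond 1)
#6 |J1  (common-f at J1 fixed by 0)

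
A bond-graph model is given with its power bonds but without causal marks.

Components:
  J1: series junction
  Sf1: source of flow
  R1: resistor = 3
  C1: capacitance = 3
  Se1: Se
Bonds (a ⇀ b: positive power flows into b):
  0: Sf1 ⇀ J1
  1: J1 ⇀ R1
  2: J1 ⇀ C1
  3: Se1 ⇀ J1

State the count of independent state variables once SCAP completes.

β0 |Sf1  (Sf1 (Sf) sets flow on bond)
β3 |J1  (Se1 (Se) sets effort on bond)
β1 |J1  (J1 flow already set via bond 0)
β2 |J1  (common-f at J1 fixed by 0)

1  (C1 all integral)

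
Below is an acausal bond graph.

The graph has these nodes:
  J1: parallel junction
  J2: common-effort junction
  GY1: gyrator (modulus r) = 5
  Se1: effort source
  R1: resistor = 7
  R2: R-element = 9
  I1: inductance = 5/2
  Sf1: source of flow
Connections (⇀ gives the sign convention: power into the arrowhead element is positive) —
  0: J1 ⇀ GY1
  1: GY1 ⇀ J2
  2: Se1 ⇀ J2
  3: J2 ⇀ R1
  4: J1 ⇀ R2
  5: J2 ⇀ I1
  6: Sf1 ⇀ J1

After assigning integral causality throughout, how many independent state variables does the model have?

bond 2 →J2  (source Se1 imposes e)
bond 6 →Sf1  (Sf1 (Sf) sets flow on bond)
bond 1 →GY1  (0-jn J2 has e-setter on 2)
bond 3 →R1  (J2: bond 2 brought effort, rest push out)
bond 5 →I1  (J2: bond 2 brought effort, rest push out)
bond 0 →GY1  (GY1: gyrator matches bond 1)
bond 4 →J1  (closing 0-jn rule on J1)

1  (I1 all integral)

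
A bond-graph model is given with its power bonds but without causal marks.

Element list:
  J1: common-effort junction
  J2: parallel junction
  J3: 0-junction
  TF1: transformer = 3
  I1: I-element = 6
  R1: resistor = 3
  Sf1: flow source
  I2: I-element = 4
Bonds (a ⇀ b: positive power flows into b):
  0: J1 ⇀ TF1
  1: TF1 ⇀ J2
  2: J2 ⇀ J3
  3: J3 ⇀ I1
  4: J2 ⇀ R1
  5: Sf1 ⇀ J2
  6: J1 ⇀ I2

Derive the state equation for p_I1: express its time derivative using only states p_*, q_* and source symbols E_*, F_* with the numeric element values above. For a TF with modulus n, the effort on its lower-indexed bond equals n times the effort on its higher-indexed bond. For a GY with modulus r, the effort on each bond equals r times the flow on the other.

dp_I1/dt = 3*F_Sf1 - p_I1/2 - 9*p_I2/4

bond 5 →Sf1  (Sf1 (Sf) sets flow on bond)
bond 3 →I1  (I1 integral (f out))
bond 2 →J3  (only one effort-in slot at J3)
bond 6 →I2  (prefer integral on I2)
bond 0 →J1  (J1: last free bond brings effort in)
bond 1 →TF1  (TF1: transformer flips bond 0)
bond 4 →J2  (J2 needs exactly one e-in)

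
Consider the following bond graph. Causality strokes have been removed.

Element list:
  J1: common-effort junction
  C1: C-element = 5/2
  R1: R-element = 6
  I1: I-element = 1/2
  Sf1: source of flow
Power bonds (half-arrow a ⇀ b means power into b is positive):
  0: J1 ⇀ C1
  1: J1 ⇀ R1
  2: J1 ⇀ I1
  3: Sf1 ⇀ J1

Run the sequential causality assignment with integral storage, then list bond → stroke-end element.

#0 |J1
#1 |R1
#2 |I1
#3 |Sf1

bond 3 →Sf1  (Sf1 (Sf) sets flow on bond)
bond 0 →J1  (C1: C, integral causality)
bond 1 →R1  (J1: bond 0 brought effort, rest push out)
bond 2 →I1  (0-jn J1 has e-setter on 0)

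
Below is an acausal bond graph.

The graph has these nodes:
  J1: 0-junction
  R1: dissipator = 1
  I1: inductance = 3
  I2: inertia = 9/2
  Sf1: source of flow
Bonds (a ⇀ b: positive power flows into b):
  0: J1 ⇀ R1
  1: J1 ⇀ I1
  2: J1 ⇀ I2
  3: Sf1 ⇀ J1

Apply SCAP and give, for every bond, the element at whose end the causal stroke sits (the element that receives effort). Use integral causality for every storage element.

#3 →Sf1  (Sf1: flow source, stroke at near end)
#1 →I1  (prefer integral on I1)
#2 →I2  (prefer integral on I2)
#0 →J1  (J1 needs exactly one e-in)

bond 0 stroke→J1
bond 1 stroke→I1
bond 2 stroke→I2
bond 3 stroke→Sf1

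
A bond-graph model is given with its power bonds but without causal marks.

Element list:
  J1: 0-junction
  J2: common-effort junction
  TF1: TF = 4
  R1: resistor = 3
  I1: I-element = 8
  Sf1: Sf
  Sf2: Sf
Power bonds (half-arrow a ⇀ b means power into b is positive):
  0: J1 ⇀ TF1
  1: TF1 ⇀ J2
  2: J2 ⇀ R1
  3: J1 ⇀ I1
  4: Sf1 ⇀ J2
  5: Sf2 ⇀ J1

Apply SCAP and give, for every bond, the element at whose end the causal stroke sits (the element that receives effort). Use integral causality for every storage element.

#0 stroke→J1
#1 stroke→TF1
#2 stroke→J2
#3 stroke→I1
#4 stroke→Sf1
#5 stroke→Sf2

bond 4 →Sf1  (source Sf1 imposes f)
bond 5 →Sf2  (Sf2 fixes flow; stroke at Sf2)
bond 3 →I1  (I1 integral (f out))
bond 0 →J1  (J1: last free bond brings effort in)
bond 1 →TF1  (TF1: transformer flips bond 0)
bond 2 →J2  (J2 needs exactly one e-in)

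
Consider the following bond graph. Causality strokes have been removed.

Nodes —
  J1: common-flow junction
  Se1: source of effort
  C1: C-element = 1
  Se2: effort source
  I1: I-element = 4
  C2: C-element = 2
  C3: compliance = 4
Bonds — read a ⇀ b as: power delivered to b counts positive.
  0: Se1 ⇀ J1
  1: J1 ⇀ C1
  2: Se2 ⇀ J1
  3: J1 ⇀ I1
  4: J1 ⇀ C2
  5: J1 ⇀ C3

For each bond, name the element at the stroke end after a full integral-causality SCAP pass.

bond 0 stroke→J1  (Se1 fixes effort; stroke away)
bond 2 stroke→J1  (Se2 (Se) sets effort on bond)
bond 1 stroke→J1  (C1 integral (e out))
bond 3 stroke→I1  (I1 integral (f out))
bond 4 stroke→J1  (J1 flow already set via bond 3)
bond 5 stroke→J1  (J1: bond 3 brought flow, rest push out)

b0 →J1
b1 →J1
b2 →J1
b3 →I1
b4 →J1
b5 →J1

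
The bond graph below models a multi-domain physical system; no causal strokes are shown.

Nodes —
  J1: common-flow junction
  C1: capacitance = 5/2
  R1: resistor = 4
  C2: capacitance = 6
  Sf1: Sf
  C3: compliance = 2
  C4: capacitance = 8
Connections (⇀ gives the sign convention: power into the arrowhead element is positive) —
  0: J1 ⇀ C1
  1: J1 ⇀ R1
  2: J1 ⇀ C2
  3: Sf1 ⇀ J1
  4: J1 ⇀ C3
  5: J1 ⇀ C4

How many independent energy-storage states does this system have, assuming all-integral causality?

4  (C1, C2, C3, C4 all integral)

#3 stroke at Sf1  (Sf1: flow source, stroke at near end)
#0 stroke at J1  (common-f at J1 fixed by 3)
#1 stroke at J1  (1-jn J1 has f-setter on 3)
#2 stroke at J1  (common-f at J1 fixed by 3)
#4 stroke at J1  (J1: bond 3 brought flow, rest push out)
#5 stroke at J1  (common-f at J1 fixed by 3)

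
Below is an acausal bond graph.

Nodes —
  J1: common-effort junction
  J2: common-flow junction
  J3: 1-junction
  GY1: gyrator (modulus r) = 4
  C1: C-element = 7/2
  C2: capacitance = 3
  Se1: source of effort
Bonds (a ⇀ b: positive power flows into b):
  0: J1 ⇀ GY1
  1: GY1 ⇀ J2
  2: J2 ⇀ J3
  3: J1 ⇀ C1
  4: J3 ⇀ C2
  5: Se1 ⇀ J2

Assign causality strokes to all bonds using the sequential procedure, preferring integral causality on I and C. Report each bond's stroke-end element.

β5 |J2  (source Se1 imposes e)
β3 |J1  (prefer integral on C1)
β0 |GY1  (J1 effort already set via bond 3)
β1 |GY1  (through GY1, causality inverts; strokes same side of GY1)
β2 |J2  (J2: bond 1 brought flow, rest push out)
β4 |J3  (J3: bond 2 brought flow, rest push out)

bond 0 stroke at GY1
bond 1 stroke at GY1
bond 2 stroke at J2
bond 3 stroke at J1
bond 4 stroke at J3
bond 5 stroke at J2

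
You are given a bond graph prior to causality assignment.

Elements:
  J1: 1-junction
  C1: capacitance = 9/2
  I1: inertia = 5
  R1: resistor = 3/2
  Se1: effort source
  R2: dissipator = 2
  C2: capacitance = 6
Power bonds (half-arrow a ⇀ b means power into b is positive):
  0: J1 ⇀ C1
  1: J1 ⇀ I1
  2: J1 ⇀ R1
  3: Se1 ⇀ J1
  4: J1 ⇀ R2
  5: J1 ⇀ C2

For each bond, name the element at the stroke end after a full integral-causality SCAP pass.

bond 0 stroke→J1
bond 1 stroke→I1
bond 2 stroke→J1
bond 3 stroke→J1
bond 4 stroke→J1
bond 5 stroke→J1

bond 3 stroke at J1  (Se1: effort source, stroke at far end)
bond 0 stroke at J1  (prefer integral on C1)
bond 1 stroke at I1  (I1 outputs flow p/I1)
bond 2 stroke at J1  (common-f at J1 fixed by 1)
bond 4 stroke at J1  (J1: bond 1 brought flow, rest push out)
bond 5 stroke at J1  (1-jn J1 has f-setter on 1)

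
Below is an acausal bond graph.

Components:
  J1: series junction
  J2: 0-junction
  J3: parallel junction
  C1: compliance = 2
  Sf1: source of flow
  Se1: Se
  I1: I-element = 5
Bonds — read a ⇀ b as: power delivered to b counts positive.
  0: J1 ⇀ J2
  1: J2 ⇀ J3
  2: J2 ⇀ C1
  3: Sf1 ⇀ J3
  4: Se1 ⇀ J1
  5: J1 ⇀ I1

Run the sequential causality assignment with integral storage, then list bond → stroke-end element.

b3 |Sf1  (source Sf1 imposes f)
b4 |J1  (Se1: effort source, stroke at far end)
b1 |J3  (J3 needs exactly one e-in)
b2 |J2  (prefer integral on C1)
b0 |J1  (common-e at J2 fixed by 2)
b5 |I1  (J1 needs exactly one f-in)

b0 stroke→J1
b1 stroke→J3
b2 stroke→J2
b3 stroke→Sf1
b4 stroke→J1
b5 stroke→I1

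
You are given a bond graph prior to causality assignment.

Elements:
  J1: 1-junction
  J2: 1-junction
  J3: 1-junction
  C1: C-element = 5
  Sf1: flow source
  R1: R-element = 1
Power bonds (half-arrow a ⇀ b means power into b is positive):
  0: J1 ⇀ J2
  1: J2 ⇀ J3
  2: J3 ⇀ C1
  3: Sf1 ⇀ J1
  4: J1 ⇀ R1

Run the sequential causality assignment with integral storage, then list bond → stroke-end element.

#3 stroke→Sf1  (source Sf1 imposes f)
#0 stroke→J1  (J1 flow already set via bond 3)
#4 stroke→J1  (common-f at J1 fixed by 3)
#1 stroke→J2  (1-jn J2 has f-setter on 0)
#2 stroke→J3  (J3 flow already set via bond 1)

b0 stroke→J1
b1 stroke→J2
b2 stroke→J3
b3 stroke→Sf1
b4 stroke→J1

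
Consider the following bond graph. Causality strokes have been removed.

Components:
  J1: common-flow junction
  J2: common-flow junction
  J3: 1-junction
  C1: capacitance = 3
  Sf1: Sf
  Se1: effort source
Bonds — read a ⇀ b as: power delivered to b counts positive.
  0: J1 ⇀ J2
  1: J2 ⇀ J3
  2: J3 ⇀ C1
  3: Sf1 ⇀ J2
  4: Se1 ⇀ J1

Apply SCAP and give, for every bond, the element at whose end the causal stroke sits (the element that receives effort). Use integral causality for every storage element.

bond 3 |Sf1  (Sf1 fixes flow; stroke at Sf1)
bond 4 |J1  (Se1: effort source, stroke at far end)
bond 0 |J2  (only one flow-in slot at J1)
bond 1 |J2  (J2: bond 3 brought flow, rest push out)
bond 2 |J3  (J3: bond 1 brought flow, rest push out)

#0 |J2
#1 |J2
#2 |J3
#3 |Sf1
#4 |J1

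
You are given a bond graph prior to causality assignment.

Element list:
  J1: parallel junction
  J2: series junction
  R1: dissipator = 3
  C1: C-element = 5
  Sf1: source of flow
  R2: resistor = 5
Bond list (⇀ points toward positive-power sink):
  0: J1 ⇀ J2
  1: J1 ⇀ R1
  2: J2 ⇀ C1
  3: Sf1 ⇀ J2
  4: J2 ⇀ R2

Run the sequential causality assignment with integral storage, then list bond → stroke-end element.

b3 stroke→Sf1  (source Sf1 imposes f)
b0 stroke→J2  (J2 flow already set via bond 3)
b2 stroke→J2  (common-f at J2 fixed by 3)
b4 stroke→J2  (1-jn J2 has f-setter on 3)
b1 stroke→J1  (J1 needs exactly one e-in)

#0 |J2
#1 |J1
#2 |J2
#3 |Sf1
#4 |J2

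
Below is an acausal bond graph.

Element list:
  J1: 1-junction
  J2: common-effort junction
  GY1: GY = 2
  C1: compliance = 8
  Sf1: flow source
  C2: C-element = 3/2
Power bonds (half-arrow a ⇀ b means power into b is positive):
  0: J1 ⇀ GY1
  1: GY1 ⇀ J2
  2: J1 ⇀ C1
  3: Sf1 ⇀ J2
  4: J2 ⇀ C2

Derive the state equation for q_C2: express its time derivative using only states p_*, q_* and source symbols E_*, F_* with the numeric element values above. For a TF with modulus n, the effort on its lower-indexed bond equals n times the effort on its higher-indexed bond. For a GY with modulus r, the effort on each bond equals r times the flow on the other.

bond 3 |Sf1  (source Sf1 imposes f)
bond 2 |J1  (C1 integral (e out))
bond 0 |GY1  (only one flow-in slot at J1)
bond 1 |GY1  (GY1 both-in/both-out from 0)
bond 4 |J2  (closing 0-jn rule on J2)

dq_C2/dt = F_Sf1 - q_C1/16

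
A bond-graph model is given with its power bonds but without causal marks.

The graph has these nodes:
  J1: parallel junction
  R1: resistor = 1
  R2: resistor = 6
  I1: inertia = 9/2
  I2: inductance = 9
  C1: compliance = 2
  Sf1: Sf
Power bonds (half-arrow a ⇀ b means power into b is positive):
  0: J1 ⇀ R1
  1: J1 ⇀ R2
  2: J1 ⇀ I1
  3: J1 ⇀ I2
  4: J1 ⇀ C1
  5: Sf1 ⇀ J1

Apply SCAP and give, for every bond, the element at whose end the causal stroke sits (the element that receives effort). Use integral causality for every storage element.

β0 →R1
β1 →R2
β2 →I1
β3 →I2
β4 →J1
β5 →Sf1

β5 →Sf1  (Sf1: flow source, stroke at near end)
β2 →I1  (I1: I, integral causality)
β3 →I2  (I2 integral (f out))
β4 →J1  (C1: C, integral causality)
β0 →R1  (J1: bond 4 brought effort, rest push out)
β1 →R2  (J1 effort already set via bond 4)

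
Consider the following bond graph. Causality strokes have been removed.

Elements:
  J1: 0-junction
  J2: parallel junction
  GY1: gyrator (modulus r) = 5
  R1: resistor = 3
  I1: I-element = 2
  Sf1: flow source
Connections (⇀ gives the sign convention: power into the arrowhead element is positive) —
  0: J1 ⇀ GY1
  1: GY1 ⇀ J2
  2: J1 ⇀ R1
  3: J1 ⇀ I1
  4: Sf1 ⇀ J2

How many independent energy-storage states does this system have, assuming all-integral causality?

β4 |Sf1  (Sf1 (Sf) sets flow on bond)
β1 |J2  (only one effort-in slot at J2)
β0 |J1  (GY1: gyrator matches bond 1)
β2 |R1  (common-e at J1 fixed by 0)
β3 |I1  (J1: bond 0 brought effort, rest push out)

1  (I1 all integral)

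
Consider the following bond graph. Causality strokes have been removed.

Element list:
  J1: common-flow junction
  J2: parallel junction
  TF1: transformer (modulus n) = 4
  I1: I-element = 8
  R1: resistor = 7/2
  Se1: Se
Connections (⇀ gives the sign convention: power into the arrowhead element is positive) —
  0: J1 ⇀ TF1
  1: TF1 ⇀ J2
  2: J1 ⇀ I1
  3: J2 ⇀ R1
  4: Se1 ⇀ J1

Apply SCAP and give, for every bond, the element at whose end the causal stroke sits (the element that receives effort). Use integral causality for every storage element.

β4 stroke→J1  (Se1 fixes effort; stroke away)
β2 stroke→I1  (prefer integral on I1)
β0 stroke→J1  (J1: bond 2 brought flow, rest push out)
β1 stroke→TF1  (TF TF1: opposite of bond 0)
β3 stroke→J2  (J2: last free bond brings effort in)

#0 stroke at J1
#1 stroke at TF1
#2 stroke at I1
#3 stroke at J2
#4 stroke at J1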